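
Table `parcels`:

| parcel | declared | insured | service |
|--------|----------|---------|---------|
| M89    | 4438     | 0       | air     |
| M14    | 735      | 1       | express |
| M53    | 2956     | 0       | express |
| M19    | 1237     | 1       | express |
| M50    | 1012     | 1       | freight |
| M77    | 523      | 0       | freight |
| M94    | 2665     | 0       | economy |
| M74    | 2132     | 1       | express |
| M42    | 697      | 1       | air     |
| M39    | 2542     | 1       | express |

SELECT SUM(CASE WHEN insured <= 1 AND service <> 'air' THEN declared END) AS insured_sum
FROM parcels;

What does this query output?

13802

parcel=M89: ✗
parcel=M14: ✓ → 735
parcel=M53: ✓ → 2956
parcel=M19: ✓ → 1237
parcel=M50: ✓ → 1012
parcel=M77: ✓ → 523
parcel=M94: ✓ → 2665
parcel=M74: ✓ → 2132
parcel=M42: ✗
parcel=M39: ✓ → 2542
insured_sum = 735 + 2956 + 1237 + 1012 + 523 + 2665 + 2132 + 2542 = 13802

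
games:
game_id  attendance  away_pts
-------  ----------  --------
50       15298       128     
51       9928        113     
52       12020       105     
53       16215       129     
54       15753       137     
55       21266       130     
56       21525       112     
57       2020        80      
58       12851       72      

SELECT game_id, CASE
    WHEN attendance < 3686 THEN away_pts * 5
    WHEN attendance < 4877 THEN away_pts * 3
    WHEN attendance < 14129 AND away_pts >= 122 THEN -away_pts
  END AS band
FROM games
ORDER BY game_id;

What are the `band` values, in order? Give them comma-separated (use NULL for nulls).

NULL, NULL, NULL, NULL, NULL, NULL, NULL, 400, NULL

game_id=50: (no match → NULL) → NULL
game_id=51: (no match → NULL) → NULL
game_id=52: (no match → NULL) → NULL
game_id=53: (no match → NULL) → NULL
game_id=54: (no match → NULL) → NULL
game_id=55: (no match → NULL) → NULL
game_id=56: (no match → NULL) → NULL
game_id=57: attendance < 3686 → 400
game_id=58: (no match → NULL) → NULL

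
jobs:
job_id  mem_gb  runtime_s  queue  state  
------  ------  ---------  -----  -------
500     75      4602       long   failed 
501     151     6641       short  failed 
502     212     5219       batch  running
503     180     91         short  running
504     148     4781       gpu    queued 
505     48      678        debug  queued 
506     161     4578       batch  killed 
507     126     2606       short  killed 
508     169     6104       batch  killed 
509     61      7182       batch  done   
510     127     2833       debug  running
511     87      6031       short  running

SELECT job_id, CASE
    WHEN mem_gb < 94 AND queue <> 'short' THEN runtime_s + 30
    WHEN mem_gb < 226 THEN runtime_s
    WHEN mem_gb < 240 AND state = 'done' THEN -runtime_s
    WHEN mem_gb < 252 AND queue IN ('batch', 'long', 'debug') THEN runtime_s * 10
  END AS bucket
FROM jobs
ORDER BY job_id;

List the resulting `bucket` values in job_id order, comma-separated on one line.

job_id=500: mem_gb < 94 AND queue <> 'short' → 4632
job_id=501: mem_gb < 226 → 6641
job_id=502: mem_gb < 226 → 5219
job_id=503: mem_gb < 226 → 91
job_id=504: mem_gb < 226 → 4781
job_id=505: mem_gb < 94 AND queue <> 'short' → 708
job_id=506: mem_gb < 226 → 4578
job_id=507: mem_gb < 226 → 2606
job_id=508: mem_gb < 226 → 6104
job_id=509: mem_gb < 94 AND queue <> 'short' → 7212
job_id=510: mem_gb < 226 → 2833
job_id=511: mem_gb < 226 → 6031

4632, 6641, 5219, 91, 4781, 708, 4578, 2606, 6104, 7212, 2833, 6031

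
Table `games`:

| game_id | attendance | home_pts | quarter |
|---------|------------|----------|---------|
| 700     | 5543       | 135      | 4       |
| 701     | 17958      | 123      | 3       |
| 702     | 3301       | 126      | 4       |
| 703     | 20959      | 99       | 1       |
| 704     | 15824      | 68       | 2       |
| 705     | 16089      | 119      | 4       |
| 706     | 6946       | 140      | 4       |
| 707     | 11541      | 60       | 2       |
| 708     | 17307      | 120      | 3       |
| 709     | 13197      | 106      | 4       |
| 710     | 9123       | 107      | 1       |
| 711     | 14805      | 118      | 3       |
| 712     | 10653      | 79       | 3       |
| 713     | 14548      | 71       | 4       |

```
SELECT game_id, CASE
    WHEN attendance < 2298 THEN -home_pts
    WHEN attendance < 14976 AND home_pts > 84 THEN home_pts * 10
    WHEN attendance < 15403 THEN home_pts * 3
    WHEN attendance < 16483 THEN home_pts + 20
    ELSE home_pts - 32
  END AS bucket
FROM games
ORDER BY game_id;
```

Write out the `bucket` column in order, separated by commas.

game_id=700: attendance < 14976 AND home_pts > 84 → 1350
game_id=701: ELSE → 91
game_id=702: attendance < 14976 AND home_pts > 84 → 1260
game_id=703: ELSE → 67
game_id=704: attendance < 16483 → 88
game_id=705: attendance < 16483 → 139
game_id=706: attendance < 14976 AND home_pts > 84 → 1400
game_id=707: attendance < 15403 → 180
game_id=708: ELSE → 88
game_id=709: attendance < 14976 AND home_pts > 84 → 1060
game_id=710: attendance < 14976 AND home_pts > 84 → 1070
game_id=711: attendance < 14976 AND home_pts > 84 → 1180
game_id=712: attendance < 15403 → 237
game_id=713: attendance < 15403 → 213

1350, 91, 1260, 67, 88, 139, 1400, 180, 88, 1060, 1070, 1180, 237, 213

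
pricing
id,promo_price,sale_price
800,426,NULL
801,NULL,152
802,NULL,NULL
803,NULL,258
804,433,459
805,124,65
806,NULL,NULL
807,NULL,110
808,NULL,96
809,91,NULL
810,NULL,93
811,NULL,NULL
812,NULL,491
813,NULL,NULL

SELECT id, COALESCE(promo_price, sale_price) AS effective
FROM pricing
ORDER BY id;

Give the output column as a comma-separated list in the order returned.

id=800: promo_price=426 → 426
id=801: promo_price=NULL, sale_price=152 → 152
id=802: promo_price=NULL, sale_price=NULL (all NULL) → NULL
id=803: promo_price=NULL, sale_price=258 → 258
id=804: promo_price=433 → 433
id=805: promo_price=124 → 124
id=806: promo_price=NULL, sale_price=NULL (all NULL) → NULL
id=807: promo_price=NULL, sale_price=110 → 110
id=808: promo_price=NULL, sale_price=96 → 96
id=809: promo_price=91 → 91
id=810: promo_price=NULL, sale_price=93 → 93
id=811: promo_price=NULL, sale_price=NULL (all NULL) → NULL
id=812: promo_price=NULL, sale_price=491 → 491
id=813: promo_price=NULL, sale_price=NULL (all NULL) → NULL

426, 152, NULL, 258, 433, 124, NULL, 110, 96, 91, 93, NULL, 491, NULL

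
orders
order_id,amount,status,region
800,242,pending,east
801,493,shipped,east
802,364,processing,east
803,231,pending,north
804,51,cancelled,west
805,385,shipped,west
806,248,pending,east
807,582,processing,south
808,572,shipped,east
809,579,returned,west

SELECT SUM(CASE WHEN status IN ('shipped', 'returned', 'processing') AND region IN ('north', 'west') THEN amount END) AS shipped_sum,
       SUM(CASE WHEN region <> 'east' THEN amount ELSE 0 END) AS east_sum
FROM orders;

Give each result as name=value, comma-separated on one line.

[shipped_sum: status IN ('shipped', 'returned', 'processing') AND region IN ('north', 'west')]
order_id=800: ✗
order_id=801: ✗
order_id=802: ✗
order_id=803: ✗
order_id=804: ✗
order_id=805: ✓ → 385
order_id=806: ✗
order_id=807: ✗
order_id=808: ✗
order_id=809: ✓ → 579
shipped_sum = 385 + 579 = 964
—
[east_sum: region <> 'east']
order_id=800: ✗
order_id=801: ✗
order_id=802: ✗
order_id=803: ✓ → 231
order_id=804: ✓ → 51
order_id=805: ✓ → 385
order_id=806: ✗
order_id=807: ✓ → 582
order_id=808: ✗
order_id=809: ✓ → 579
east_sum = 231 + 51 + 385 + 582 + 579 = 1828

shipped_sum=964, east_sum=1828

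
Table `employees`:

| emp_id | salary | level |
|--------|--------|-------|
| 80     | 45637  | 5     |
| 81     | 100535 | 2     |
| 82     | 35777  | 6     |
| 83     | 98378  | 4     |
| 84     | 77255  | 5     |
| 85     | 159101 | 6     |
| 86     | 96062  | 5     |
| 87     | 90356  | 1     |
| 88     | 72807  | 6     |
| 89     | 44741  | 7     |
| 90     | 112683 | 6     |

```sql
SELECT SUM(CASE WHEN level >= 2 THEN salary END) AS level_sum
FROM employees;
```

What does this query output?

842976

emp_id=80: ✓ → 45637
emp_id=81: ✓ → 100535
emp_id=82: ✓ → 35777
emp_id=83: ✓ → 98378
emp_id=84: ✓ → 77255
emp_id=85: ✓ → 159101
emp_id=86: ✓ → 96062
emp_id=87: ✗
emp_id=88: ✓ → 72807
emp_id=89: ✓ → 44741
emp_id=90: ✓ → 112683
level_sum = 45637 + 100535 + 35777 + 98378 + 77255 + 159101 + 96062 + 72807 + 44741 + 112683 = 842976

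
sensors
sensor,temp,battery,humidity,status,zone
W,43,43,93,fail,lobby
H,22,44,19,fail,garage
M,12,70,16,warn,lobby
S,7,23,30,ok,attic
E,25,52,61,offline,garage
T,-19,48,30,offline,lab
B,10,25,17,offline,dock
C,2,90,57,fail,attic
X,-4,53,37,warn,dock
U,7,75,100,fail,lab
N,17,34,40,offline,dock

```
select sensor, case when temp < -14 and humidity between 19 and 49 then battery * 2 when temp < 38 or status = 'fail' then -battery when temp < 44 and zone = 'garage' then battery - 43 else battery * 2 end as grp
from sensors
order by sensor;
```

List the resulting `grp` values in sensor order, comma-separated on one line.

-25, -90, -52, -44, -70, -34, -23, 96, -75, -43, -53

sensor=B: temp < 38 or status = 'fail' → -25
sensor=C: temp < 38 or status = 'fail' → -90
sensor=E: temp < 38 or status = 'fail' → -52
sensor=H: temp < 38 or status = 'fail' → -44
sensor=M: temp < 38 or status = 'fail' → -70
sensor=N: temp < 38 or status = 'fail' → -34
sensor=S: temp < 38 or status = 'fail' → -23
sensor=T: temp < -14 and humidity between 19 and 49 → 96
sensor=U: temp < 38 or status = 'fail' → -75
sensor=W: temp < 38 or status = 'fail' → -43
sensor=X: temp < 38 or status = 'fail' → -53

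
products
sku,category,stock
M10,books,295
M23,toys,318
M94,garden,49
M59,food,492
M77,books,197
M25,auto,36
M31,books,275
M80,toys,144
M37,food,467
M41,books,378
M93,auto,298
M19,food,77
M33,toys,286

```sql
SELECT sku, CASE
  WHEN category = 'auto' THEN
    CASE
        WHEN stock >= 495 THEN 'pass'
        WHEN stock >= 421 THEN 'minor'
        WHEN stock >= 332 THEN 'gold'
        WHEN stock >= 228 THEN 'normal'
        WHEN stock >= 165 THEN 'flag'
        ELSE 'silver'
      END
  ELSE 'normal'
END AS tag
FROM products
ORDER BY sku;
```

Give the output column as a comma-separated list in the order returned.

sku=M10: category='books' → outer ELSE → normal
sku=M19: category='food' → outer ELSE → normal
sku=M23: category='toys' → outer ELSE → normal
sku=M25: category='auto' → inner[ELSE] → silver
sku=M31: category='books' → outer ELSE → normal
sku=M33: category='toys' → outer ELSE → normal
sku=M37: category='food' → outer ELSE → normal
sku=M41: category='books' → outer ELSE → normal
sku=M59: category='food' → outer ELSE → normal
sku=M77: category='books' → outer ELSE → normal
sku=M80: category='toys' → outer ELSE → normal
sku=M93: category='auto' → inner[stock >= 228] → normal
sku=M94: category='garden' → outer ELSE → normal

normal, normal, normal, silver, normal, normal, normal, normal, normal, normal, normal, normal, normal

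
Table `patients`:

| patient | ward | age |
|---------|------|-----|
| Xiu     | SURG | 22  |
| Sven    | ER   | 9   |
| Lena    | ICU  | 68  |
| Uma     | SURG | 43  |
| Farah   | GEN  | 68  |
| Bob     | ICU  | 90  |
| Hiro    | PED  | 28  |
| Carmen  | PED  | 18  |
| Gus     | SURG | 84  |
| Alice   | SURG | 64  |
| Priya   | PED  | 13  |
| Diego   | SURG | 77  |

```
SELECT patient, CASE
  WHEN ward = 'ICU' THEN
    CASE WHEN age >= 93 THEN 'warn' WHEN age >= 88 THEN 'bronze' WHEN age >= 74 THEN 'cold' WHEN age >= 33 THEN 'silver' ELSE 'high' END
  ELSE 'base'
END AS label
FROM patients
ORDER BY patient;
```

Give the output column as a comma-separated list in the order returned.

patient=Alice: ward='SURG' → outer ELSE → base
patient=Bob: ward='ICU' → inner[age >= 88] → bronze
patient=Carmen: ward='PED' → outer ELSE → base
patient=Diego: ward='SURG' → outer ELSE → base
patient=Farah: ward='GEN' → outer ELSE → base
patient=Gus: ward='SURG' → outer ELSE → base
patient=Hiro: ward='PED' → outer ELSE → base
patient=Lena: ward='ICU' → inner[age >= 33] → silver
patient=Priya: ward='PED' → outer ELSE → base
patient=Sven: ward='ER' → outer ELSE → base
patient=Uma: ward='SURG' → outer ELSE → base
patient=Xiu: ward='SURG' → outer ELSE → base

base, bronze, base, base, base, base, base, silver, base, base, base, base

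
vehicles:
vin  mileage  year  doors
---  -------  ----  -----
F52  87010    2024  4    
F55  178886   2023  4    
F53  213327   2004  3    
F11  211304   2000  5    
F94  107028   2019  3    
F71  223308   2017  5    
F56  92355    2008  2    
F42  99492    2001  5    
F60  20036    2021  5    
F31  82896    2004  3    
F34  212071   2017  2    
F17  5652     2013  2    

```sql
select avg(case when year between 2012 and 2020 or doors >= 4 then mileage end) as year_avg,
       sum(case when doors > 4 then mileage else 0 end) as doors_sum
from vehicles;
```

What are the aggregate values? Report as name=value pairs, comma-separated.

[year_avg: year between 2012 and 2020 or doors >= 4]
vin=F52: ✓ → 87010
vin=F55: ✓ → 178886
vin=F53: ✗
vin=F11: ✓ → 211304
vin=F94: ✓ → 107028
vin=F71: ✓ → 223308
vin=F56: ✗
vin=F42: ✓ → 99492
vin=F60: ✓ → 20036
vin=F31: ✗
vin=F34: ✓ → 212071
vin=F17: ✓ → 5652
year_avg = (87010 + 178886 + 211304 + 107028 + 223308 + 99492 + 20036 + 212071 + 5652) / 9 = 127198.5555555556
—
[doors_sum: doors > 4]
vin=F52: ✗
vin=F55: ✗
vin=F53: ✗
vin=F11: ✓ → 211304
vin=F94: ✗
vin=F71: ✓ → 223308
vin=F56: ✗
vin=F42: ✓ → 99492
vin=F60: ✓ → 20036
vin=F31: ✗
vin=F34: ✗
vin=F17: ✗
doors_sum = 211304 + 223308 + 99492 + 20036 = 554140

year_avg=127198.5555555556, doors_sum=554140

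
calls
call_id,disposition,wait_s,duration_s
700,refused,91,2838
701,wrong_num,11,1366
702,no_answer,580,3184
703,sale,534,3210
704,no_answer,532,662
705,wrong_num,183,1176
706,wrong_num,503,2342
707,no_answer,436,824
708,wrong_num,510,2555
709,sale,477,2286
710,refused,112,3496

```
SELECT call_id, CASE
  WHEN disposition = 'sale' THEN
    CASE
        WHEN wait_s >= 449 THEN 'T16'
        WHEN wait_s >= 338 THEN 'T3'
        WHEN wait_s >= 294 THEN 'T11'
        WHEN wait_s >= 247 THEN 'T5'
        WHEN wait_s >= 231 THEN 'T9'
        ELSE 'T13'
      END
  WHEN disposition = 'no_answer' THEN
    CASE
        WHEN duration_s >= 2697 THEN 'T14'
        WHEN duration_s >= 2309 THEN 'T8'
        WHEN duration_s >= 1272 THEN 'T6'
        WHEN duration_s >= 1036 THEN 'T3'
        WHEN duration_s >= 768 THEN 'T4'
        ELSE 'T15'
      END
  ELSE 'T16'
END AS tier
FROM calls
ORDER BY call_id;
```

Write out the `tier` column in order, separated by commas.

T16, T16, T14, T16, T15, T16, T16, T4, T16, T16, T16

call_id=700: disposition='refused' → outer ELSE → T16
call_id=701: disposition='wrong_num' → outer ELSE → T16
call_id=702: disposition='no_answer' → inner[duration_s >= 2697] → T14
call_id=703: disposition='sale' → inner[wait_s >= 449] → T16
call_id=704: disposition='no_answer' → inner[ELSE] → T15
call_id=705: disposition='wrong_num' → outer ELSE → T16
call_id=706: disposition='wrong_num' → outer ELSE → T16
call_id=707: disposition='no_answer' → inner[duration_s >= 768] → T4
call_id=708: disposition='wrong_num' → outer ELSE → T16
call_id=709: disposition='sale' → inner[wait_s >= 449] → T16
call_id=710: disposition='refused' → outer ELSE → T16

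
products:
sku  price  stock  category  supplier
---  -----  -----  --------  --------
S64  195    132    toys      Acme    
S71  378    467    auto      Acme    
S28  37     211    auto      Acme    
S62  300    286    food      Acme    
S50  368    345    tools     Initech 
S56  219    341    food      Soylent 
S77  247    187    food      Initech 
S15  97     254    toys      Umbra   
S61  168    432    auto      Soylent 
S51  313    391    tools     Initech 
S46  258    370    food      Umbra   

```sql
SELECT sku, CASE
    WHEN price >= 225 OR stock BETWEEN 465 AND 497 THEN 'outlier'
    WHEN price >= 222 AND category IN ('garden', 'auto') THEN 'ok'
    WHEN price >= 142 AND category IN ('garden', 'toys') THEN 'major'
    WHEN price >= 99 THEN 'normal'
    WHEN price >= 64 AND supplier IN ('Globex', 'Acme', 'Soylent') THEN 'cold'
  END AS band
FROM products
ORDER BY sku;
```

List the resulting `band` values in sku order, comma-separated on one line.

sku=S15: (no match → NULL) → NULL
sku=S28: (no match → NULL) → NULL
sku=S46: price >= 225 OR stock BETWEEN 465 AND 497 → outlier
sku=S50: price >= 225 OR stock BETWEEN 465 AND 497 → outlier
sku=S51: price >= 225 OR stock BETWEEN 465 AND 497 → outlier
sku=S56: price >= 99 → normal
sku=S61: price >= 99 → normal
sku=S62: price >= 225 OR stock BETWEEN 465 AND 497 → outlier
sku=S64: price >= 142 AND category IN ('garden', 'toys') → major
sku=S71: price >= 225 OR stock BETWEEN 465 AND 497 → outlier
sku=S77: price >= 225 OR stock BETWEEN 465 AND 497 → outlier

NULL, NULL, outlier, outlier, outlier, normal, normal, outlier, major, outlier, outlier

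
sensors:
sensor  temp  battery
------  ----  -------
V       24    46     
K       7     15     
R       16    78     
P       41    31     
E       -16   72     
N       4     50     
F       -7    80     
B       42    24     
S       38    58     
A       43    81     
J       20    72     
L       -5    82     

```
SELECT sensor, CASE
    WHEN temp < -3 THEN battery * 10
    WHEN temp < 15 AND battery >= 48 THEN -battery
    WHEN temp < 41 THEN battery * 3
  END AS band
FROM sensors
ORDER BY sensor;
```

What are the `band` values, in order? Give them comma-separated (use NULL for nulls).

NULL, NULL, 720, 800, 216, 45, 820, -50, NULL, 234, 174, 138

sensor=A: (no match → NULL) → NULL
sensor=B: (no match → NULL) → NULL
sensor=E: temp < -3 → 720
sensor=F: temp < -3 → 800
sensor=J: temp < 41 → 216
sensor=K: temp < 41 → 45
sensor=L: temp < -3 → 820
sensor=N: temp < 15 AND battery >= 48 → -50
sensor=P: (no match → NULL) → NULL
sensor=R: temp < 41 → 234
sensor=S: temp < 41 → 174
sensor=V: temp < 41 → 138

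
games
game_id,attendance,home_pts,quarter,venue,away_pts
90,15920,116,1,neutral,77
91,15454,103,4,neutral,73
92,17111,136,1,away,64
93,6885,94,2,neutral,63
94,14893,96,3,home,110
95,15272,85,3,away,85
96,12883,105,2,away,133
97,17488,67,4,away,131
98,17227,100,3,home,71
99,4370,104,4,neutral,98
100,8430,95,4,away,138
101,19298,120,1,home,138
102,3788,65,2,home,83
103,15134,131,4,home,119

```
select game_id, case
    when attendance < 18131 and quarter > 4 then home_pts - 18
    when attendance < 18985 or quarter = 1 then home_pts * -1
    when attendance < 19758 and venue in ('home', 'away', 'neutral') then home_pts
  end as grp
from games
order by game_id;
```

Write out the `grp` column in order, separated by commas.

-116, -103, -136, -94, -96, -85, -105, -67, -100, -104, -95, -120, -65, -131

game_id=90: attendance < 18985 or quarter = 1 → -116
game_id=91: attendance < 18985 or quarter = 1 → -103
game_id=92: attendance < 18985 or quarter = 1 → -136
game_id=93: attendance < 18985 or quarter = 1 → -94
game_id=94: attendance < 18985 or quarter = 1 → -96
game_id=95: attendance < 18985 or quarter = 1 → -85
game_id=96: attendance < 18985 or quarter = 1 → -105
game_id=97: attendance < 18985 or quarter = 1 → -67
game_id=98: attendance < 18985 or quarter = 1 → -100
game_id=99: attendance < 18985 or quarter = 1 → -104
game_id=100: attendance < 18985 or quarter = 1 → -95
game_id=101: attendance < 18985 or quarter = 1 → -120
game_id=102: attendance < 18985 or quarter = 1 → -65
game_id=103: attendance < 18985 or quarter = 1 → -131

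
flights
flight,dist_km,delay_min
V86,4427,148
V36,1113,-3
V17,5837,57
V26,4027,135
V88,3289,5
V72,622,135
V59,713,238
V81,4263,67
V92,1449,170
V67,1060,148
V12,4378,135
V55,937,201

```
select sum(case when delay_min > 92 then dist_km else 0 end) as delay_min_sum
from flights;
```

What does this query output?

flight=V86: ✓ → 4427
flight=V36: ✗
flight=V17: ✗
flight=V26: ✓ → 4027
flight=V88: ✗
flight=V72: ✓ → 622
flight=V59: ✓ → 713
flight=V81: ✗
flight=V92: ✓ → 1449
flight=V67: ✓ → 1060
flight=V12: ✓ → 4378
flight=V55: ✓ → 937
delay_min_sum = 4427 + 4027 + 622 + 713 + 1449 + 1060 + 4378 + 937 = 17613

17613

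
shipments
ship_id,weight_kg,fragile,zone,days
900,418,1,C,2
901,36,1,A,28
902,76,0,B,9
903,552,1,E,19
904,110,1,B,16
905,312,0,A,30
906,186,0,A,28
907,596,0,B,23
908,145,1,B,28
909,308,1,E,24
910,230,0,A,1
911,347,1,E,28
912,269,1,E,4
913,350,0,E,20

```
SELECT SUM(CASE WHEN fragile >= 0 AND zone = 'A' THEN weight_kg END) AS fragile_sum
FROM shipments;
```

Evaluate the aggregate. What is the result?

ship_id=900: ✗
ship_id=901: ✓ → 36
ship_id=902: ✗
ship_id=903: ✗
ship_id=904: ✗
ship_id=905: ✓ → 312
ship_id=906: ✓ → 186
ship_id=907: ✗
ship_id=908: ✗
ship_id=909: ✗
ship_id=910: ✓ → 230
ship_id=911: ✗
ship_id=912: ✗
ship_id=913: ✗
fragile_sum = 36 + 312 + 186 + 230 = 764

764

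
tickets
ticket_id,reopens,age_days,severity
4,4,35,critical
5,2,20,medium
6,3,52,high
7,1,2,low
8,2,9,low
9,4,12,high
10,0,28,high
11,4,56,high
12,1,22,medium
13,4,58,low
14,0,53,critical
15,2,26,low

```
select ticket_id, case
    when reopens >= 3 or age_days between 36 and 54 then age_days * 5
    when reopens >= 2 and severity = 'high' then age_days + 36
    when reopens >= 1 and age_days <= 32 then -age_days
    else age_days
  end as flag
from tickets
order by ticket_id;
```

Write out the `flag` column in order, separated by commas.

175, -20, 260, -2, -9, 60, 28, 280, -22, 290, 265, -26

ticket_id=4: reopens >= 3 or age_days between 36 and 54 → 175
ticket_id=5: reopens >= 1 and age_days <= 32 → -20
ticket_id=6: reopens >= 3 or age_days between 36 and 54 → 260
ticket_id=7: reopens >= 1 and age_days <= 32 → -2
ticket_id=8: reopens >= 1 and age_days <= 32 → -9
ticket_id=9: reopens >= 3 or age_days between 36 and 54 → 60
ticket_id=10: ELSE → 28
ticket_id=11: reopens >= 3 or age_days between 36 and 54 → 280
ticket_id=12: reopens >= 1 and age_days <= 32 → -22
ticket_id=13: reopens >= 3 or age_days between 36 and 54 → 290
ticket_id=14: reopens >= 3 or age_days between 36 and 54 → 265
ticket_id=15: reopens >= 1 and age_days <= 32 → -26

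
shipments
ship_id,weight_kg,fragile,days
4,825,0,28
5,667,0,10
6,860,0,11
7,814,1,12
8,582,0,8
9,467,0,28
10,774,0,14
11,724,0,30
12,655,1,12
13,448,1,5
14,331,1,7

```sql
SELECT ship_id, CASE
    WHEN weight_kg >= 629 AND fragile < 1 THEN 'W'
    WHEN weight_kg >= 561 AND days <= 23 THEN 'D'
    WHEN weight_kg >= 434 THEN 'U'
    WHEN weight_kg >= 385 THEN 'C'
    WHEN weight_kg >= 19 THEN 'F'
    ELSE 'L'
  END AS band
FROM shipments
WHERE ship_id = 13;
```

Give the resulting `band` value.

U

ship_id = 13: weight_kg=448, fragile=1, days=5.
weight_kg >= 629 AND fragile < 1 → false
weight_kg >= 561 AND days <= 23 → false
weight_kg >= 434 → true → U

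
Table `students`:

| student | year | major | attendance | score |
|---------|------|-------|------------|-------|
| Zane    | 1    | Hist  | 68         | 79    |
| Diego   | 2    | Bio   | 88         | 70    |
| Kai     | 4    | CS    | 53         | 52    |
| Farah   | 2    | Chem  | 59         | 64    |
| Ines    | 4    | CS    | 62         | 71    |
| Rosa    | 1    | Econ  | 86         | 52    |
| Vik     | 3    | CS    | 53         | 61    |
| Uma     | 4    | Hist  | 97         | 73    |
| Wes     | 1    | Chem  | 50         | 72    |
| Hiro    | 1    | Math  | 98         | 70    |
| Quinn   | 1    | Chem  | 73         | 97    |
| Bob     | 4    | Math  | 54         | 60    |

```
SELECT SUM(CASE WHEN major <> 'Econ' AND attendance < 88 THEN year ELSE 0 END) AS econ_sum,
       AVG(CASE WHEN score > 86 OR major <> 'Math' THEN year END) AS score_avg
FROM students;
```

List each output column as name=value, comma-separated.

econ_sum=20, score_avg=2.3

[econ_sum: major <> 'Econ' AND attendance < 88]
student=Zane: ✓ → 1
student=Diego: ✗
student=Kai: ✓ → 4
student=Farah: ✓ → 2
student=Ines: ✓ → 4
student=Rosa: ✗
student=Vik: ✓ → 3
student=Uma: ✗
student=Wes: ✓ → 1
student=Hiro: ✗
student=Quinn: ✓ → 1
student=Bob: ✓ → 4
econ_sum = 1 + 4 + 2 + 4 + 3 + 1 + 1 + 4 = 20
—
[score_avg: score > 86 OR major <> 'Math']
student=Zane: ✓ → 1
student=Diego: ✓ → 2
student=Kai: ✓ → 4
student=Farah: ✓ → 2
student=Ines: ✓ → 4
student=Rosa: ✓ → 1
student=Vik: ✓ → 3
student=Uma: ✓ → 4
student=Wes: ✓ → 1
student=Hiro: ✗
student=Quinn: ✓ → 1
student=Bob: ✗
score_avg = (1 + 2 + 4 + 2 + 4 + 1 + 3 + 4 + 1 + 1) / 10 = 2.3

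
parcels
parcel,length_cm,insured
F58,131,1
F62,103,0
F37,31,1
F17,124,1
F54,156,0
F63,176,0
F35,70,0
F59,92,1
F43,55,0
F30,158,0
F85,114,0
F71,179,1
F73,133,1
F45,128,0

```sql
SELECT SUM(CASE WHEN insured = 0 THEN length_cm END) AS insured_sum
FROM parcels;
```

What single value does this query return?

960

parcel=F58: ✗
parcel=F62: ✓ → 103
parcel=F37: ✗
parcel=F17: ✗
parcel=F54: ✓ → 156
parcel=F63: ✓ → 176
parcel=F35: ✓ → 70
parcel=F59: ✗
parcel=F43: ✓ → 55
parcel=F30: ✓ → 158
parcel=F85: ✓ → 114
parcel=F71: ✗
parcel=F73: ✗
parcel=F45: ✓ → 128
insured_sum = 103 + 156 + 176 + 70 + 55 + 158 + 114 + 128 = 960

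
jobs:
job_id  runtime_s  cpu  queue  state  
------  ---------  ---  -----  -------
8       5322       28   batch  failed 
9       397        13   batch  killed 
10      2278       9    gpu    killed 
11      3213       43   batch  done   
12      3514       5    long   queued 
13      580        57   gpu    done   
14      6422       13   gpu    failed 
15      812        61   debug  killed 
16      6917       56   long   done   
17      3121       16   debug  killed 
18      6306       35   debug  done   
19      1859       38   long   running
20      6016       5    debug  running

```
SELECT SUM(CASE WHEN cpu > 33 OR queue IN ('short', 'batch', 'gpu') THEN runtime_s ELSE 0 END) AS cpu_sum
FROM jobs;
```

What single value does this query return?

34106

job_id=8: ✓ → 5322
job_id=9: ✓ → 397
job_id=10: ✓ → 2278
job_id=11: ✓ → 3213
job_id=12: ✗
job_id=13: ✓ → 580
job_id=14: ✓ → 6422
job_id=15: ✓ → 812
job_id=16: ✓ → 6917
job_id=17: ✗
job_id=18: ✓ → 6306
job_id=19: ✓ → 1859
job_id=20: ✗
cpu_sum = 5322 + 397 + 2278 + 3213 + 580 + 6422 + 812 + 6917 + 6306 + 1859 = 34106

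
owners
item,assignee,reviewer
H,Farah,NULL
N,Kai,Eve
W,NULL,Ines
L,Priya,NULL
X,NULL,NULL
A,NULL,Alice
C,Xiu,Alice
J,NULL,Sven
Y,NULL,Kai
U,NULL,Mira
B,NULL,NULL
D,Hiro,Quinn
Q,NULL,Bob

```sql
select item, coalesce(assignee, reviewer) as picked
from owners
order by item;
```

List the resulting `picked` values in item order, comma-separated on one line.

item=A: assignee=NULL, reviewer=Alice → Alice
item=B: assignee=NULL, reviewer=NULL (all NULL) → NULL
item=C: assignee=Xiu → Xiu
item=D: assignee=Hiro → Hiro
item=H: assignee=Farah → Farah
item=J: assignee=NULL, reviewer=Sven → Sven
item=L: assignee=Priya → Priya
item=N: assignee=Kai → Kai
item=Q: assignee=NULL, reviewer=Bob → Bob
item=U: assignee=NULL, reviewer=Mira → Mira
item=W: assignee=NULL, reviewer=Ines → Ines
item=X: assignee=NULL, reviewer=NULL (all NULL) → NULL
item=Y: assignee=NULL, reviewer=Kai → Kai

Alice, NULL, Xiu, Hiro, Farah, Sven, Priya, Kai, Bob, Mira, Ines, NULL, Kai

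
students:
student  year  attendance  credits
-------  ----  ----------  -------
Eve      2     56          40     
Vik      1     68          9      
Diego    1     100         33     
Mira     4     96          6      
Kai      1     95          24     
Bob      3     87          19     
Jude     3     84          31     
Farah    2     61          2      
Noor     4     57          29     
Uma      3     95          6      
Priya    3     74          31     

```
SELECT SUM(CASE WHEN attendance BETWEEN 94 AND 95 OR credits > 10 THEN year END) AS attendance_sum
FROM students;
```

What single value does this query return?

student=Eve: ✓ → 2
student=Vik: ✗
student=Diego: ✓ → 1
student=Mira: ✗
student=Kai: ✓ → 1
student=Bob: ✓ → 3
student=Jude: ✓ → 3
student=Farah: ✗
student=Noor: ✓ → 4
student=Uma: ✓ → 3
student=Priya: ✓ → 3
attendance_sum = 2 + 1 + 1 + 3 + 3 + 4 + 3 + 3 = 20

20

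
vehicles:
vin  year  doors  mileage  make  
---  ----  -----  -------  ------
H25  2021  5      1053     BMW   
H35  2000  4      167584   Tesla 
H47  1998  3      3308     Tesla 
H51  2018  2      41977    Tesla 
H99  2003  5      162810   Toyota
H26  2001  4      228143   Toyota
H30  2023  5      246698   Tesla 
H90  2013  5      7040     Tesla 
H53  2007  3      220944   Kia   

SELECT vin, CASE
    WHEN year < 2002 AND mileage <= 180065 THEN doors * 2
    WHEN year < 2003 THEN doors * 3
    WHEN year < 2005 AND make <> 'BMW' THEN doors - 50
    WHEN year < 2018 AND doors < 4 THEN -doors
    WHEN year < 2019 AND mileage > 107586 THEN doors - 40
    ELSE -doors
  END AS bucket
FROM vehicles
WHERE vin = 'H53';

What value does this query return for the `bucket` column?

vin = H53: year=2007, doors=3, mileage=220944, make=Kia.
year < 2002 AND mileage <= 180065 → false
year < 2003 → false
year < 2005 AND make <> 'BMW' → false
year < 2018 AND doors < 4 → true → -3

-3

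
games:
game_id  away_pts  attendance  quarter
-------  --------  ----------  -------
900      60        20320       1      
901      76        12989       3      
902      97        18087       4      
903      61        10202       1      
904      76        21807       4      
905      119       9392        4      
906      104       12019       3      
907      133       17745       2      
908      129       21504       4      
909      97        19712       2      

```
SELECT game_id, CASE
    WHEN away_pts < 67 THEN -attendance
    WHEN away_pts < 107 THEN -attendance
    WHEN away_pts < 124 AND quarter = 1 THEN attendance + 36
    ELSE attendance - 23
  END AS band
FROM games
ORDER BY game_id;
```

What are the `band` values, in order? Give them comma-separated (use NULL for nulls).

-20320, -12989, -18087, -10202, -21807, 9369, -12019, 17722, 21481, -19712

game_id=900: away_pts < 67 → -20320
game_id=901: away_pts < 107 → -12989
game_id=902: away_pts < 107 → -18087
game_id=903: away_pts < 67 → -10202
game_id=904: away_pts < 107 → -21807
game_id=905: ELSE → 9369
game_id=906: away_pts < 107 → -12019
game_id=907: ELSE → 17722
game_id=908: ELSE → 21481
game_id=909: away_pts < 107 → -19712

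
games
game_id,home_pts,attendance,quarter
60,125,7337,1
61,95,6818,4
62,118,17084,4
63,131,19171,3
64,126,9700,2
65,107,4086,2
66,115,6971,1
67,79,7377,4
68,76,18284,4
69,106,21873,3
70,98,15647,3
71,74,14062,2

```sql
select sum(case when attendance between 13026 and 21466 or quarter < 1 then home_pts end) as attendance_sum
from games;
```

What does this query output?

game_id=60: ✗
game_id=61: ✗
game_id=62: ✓ → 118
game_id=63: ✓ → 131
game_id=64: ✗
game_id=65: ✗
game_id=66: ✗
game_id=67: ✗
game_id=68: ✓ → 76
game_id=69: ✗
game_id=70: ✓ → 98
game_id=71: ✓ → 74
attendance_sum = 118 + 131 + 76 + 98 + 74 = 497

497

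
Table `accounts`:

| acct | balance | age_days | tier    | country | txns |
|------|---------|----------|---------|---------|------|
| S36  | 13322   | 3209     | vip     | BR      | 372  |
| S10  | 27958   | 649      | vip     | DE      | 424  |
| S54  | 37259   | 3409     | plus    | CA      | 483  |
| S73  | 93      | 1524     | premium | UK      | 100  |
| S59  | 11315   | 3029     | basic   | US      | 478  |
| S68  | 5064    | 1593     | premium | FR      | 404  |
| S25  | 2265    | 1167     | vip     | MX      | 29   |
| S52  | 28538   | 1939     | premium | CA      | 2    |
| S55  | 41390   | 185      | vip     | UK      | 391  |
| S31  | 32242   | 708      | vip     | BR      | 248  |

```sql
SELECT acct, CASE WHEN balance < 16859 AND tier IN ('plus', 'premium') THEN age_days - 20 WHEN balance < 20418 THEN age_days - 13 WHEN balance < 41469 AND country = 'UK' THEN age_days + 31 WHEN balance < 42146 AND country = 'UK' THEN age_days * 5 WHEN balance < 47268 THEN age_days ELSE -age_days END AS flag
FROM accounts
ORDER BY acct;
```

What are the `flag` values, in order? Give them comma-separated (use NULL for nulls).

acct=S10: balance < 47268 → 649
acct=S25: balance < 20418 → 1154
acct=S31: balance < 47268 → 708
acct=S36: balance < 20418 → 3196
acct=S52: balance < 47268 → 1939
acct=S54: balance < 47268 → 3409
acct=S55: balance < 41469 AND country = 'UK' → 216
acct=S59: balance < 20418 → 3016
acct=S68: balance < 16859 AND tier IN ('plus', 'premium') → 1573
acct=S73: balance < 16859 AND tier IN ('plus', 'premium') → 1504

649, 1154, 708, 3196, 1939, 3409, 216, 3016, 1573, 1504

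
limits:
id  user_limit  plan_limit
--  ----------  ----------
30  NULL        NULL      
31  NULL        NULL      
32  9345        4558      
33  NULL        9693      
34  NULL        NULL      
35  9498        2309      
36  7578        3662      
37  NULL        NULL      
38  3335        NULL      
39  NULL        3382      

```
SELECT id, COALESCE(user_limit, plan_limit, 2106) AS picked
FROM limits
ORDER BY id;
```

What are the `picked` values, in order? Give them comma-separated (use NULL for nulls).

id=30: user_limit=NULL, plan_limit=NULL, → literal 2106 → 2106
id=31: user_limit=NULL, plan_limit=NULL, → literal 2106 → 2106
id=32: user_limit=9345 → 9345
id=33: user_limit=NULL, plan_limit=9693 → 9693
id=34: user_limit=NULL, plan_limit=NULL, → literal 2106 → 2106
id=35: user_limit=9498 → 9498
id=36: user_limit=7578 → 7578
id=37: user_limit=NULL, plan_limit=NULL, → literal 2106 → 2106
id=38: user_limit=3335 → 3335
id=39: user_limit=NULL, plan_limit=3382 → 3382

2106, 2106, 9345, 9693, 2106, 9498, 7578, 2106, 3335, 3382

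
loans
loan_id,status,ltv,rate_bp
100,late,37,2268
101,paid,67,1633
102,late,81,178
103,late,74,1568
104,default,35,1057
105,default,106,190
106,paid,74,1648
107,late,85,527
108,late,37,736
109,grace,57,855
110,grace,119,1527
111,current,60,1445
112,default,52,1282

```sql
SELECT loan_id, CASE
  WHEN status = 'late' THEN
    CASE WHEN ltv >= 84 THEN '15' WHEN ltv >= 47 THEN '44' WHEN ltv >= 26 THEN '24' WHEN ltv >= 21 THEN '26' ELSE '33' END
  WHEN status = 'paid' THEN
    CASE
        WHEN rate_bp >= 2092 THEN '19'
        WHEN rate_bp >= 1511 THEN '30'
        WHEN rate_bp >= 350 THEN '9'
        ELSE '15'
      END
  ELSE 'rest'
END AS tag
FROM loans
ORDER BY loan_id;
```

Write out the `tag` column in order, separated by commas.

loan_id=100: status='late' → inner[ltv >= 26] → 24
loan_id=101: status='paid' → inner[rate_bp >= 1511] → 30
loan_id=102: status='late' → inner[ltv >= 47] → 44
loan_id=103: status='late' → inner[ltv >= 47] → 44
loan_id=104: status='default' → outer ELSE → rest
loan_id=105: status='default' → outer ELSE → rest
loan_id=106: status='paid' → inner[rate_bp >= 1511] → 30
loan_id=107: status='late' → inner[ltv >= 84] → 15
loan_id=108: status='late' → inner[ltv >= 26] → 24
loan_id=109: status='grace' → outer ELSE → rest
loan_id=110: status='grace' → outer ELSE → rest
loan_id=111: status='current' → outer ELSE → rest
loan_id=112: status='default' → outer ELSE → rest

24, 30, 44, 44, rest, rest, 30, 15, 24, rest, rest, rest, rest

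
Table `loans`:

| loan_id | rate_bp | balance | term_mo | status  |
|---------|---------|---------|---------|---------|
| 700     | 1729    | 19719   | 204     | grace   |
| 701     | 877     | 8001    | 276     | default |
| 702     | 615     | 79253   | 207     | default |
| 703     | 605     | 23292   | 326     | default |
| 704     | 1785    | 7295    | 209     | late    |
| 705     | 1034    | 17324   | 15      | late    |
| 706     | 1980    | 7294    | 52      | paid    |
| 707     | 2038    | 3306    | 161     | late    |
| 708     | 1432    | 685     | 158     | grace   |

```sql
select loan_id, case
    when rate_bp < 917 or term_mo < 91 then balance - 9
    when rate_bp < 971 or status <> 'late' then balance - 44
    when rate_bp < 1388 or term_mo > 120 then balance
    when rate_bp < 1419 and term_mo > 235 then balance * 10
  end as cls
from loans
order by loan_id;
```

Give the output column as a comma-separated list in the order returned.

loan_id=700: rate_bp < 971 or status <> 'late' → 19675
loan_id=701: rate_bp < 917 or term_mo < 91 → 7992
loan_id=702: rate_bp < 917 or term_mo < 91 → 79244
loan_id=703: rate_bp < 917 or term_mo < 91 → 23283
loan_id=704: rate_bp < 1388 or term_mo > 120 → 7295
loan_id=705: rate_bp < 917 or term_mo < 91 → 17315
loan_id=706: rate_bp < 917 or term_mo < 91 → 7285
loan_id=707: rate_bp < 1388 or term_mo > 120 → 3306
loan_id=708: rate_bp < 971 or status <> 'late' → 641

19675, 7992, 79244, 23283, 7295, 17315, 7285, 3306, 641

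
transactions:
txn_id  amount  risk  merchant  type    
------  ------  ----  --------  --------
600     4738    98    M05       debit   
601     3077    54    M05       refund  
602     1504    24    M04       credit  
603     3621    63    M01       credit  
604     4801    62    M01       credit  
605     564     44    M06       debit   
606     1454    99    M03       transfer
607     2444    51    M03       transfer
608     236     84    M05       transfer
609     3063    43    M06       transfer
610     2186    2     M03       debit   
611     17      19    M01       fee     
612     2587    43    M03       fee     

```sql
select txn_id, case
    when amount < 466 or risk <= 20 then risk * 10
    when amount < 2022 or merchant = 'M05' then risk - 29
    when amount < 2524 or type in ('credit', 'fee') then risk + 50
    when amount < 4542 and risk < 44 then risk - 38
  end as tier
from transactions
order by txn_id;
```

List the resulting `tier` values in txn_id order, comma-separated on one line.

69, 25, -5, 113, 112, 15, 70, 101, 840, 5, 20, 190, 93

txn_id=600: amount < 2022 or merchant = 'M05' → 69
txn_id=601: amount < 2022 or merchant = 'M05' → 25
txn_id=602: amount < 2022 or merchant = 'M05' → -5
txn_id=603: amount < 2524 or type in ('credit', 'fee') → 113
txn_id=604: amount < 2524 or type in ('credit', 'fee') → 112
txn_id=605: amount < 2022 or merchant = 'M05' → 15
txn_id=606: amount < 2022 or merchant = 'M05' → 70
txn_id=607: amount < 2524 or type in ('credit', 'fee') → 101
txn_id=608: amount < 466 or risk <= 20 → 840
txn_id=609: amount < 4542 and risk < 44 → 5
txn_id=610: amount < 466 or risk <= 20 → 20
txn_id=611: amount < 466 or risk <= 20 → 190
txn_id=612: amount < 2524 or type in ('credit', 'fee') → 93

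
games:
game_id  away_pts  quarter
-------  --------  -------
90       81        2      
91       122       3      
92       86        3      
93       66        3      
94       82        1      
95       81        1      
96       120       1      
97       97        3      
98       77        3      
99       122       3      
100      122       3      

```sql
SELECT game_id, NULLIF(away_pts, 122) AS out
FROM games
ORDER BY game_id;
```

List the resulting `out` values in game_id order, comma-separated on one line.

81, NULL, 86, 66, 82, 81, 120, 97, 77, NULL, NULL

game_id=90: away_pts=81 vs 122: differ → 81
game_id=91: away_pts=122 vs 122: equal → NULL
game_id=92: away_pts=86 vs 122: differ → 86
game_id=93: away_pts=66 vs 122: differ → 66
game_id=94: away_pts=82 vs 122: differ → 82
game_id=95: away_pts=81 vs 122: differ → 81
game_id=96: away_pts=120 vs 122: differ → 120
game_id=97: away_pts=97 vs 122: differ → 97
game_id=98: away_pts=77 vs 122: differ → 77
game_id=99: away_pts=122 vs 122: equal → NULL
game_id=100: away_pts=122 vs 122: equal → NULL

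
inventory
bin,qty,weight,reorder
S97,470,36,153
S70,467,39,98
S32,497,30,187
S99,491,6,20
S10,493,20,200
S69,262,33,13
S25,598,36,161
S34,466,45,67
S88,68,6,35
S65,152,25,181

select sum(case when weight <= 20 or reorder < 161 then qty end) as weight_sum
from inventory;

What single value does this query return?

2717

bin=S97: ✓ → 470
bin=S70: ✓ → 467
bin=S32: ✗
bin=S99: ✓ → 491
bin=S10: ✓ → 493
bin=S69: ✓ → 262
bin=S25: ✗
bin=S34: ✓ → 466
bin=S88: ✓ → 68
bin=S65: ✗
weight_sum = 470 + 467 + 491 + 493 + 262 + 466 + 68 = 2717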